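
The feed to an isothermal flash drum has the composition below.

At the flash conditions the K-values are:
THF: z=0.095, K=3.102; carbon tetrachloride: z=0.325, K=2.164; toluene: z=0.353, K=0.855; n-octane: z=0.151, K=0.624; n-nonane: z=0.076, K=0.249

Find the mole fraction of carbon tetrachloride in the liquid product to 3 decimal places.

Material balance + equilibrium reduce to Σ zᵢ(Kᵢ−1)/(1+V/F(Kᵢ−1)) = 0.
Check two-phase: ΣzᵢKᵢ = 1.413 > 1 and Σzᵢ/Kᵢ = 1.141 > 1, so g(0) = 0.413 > 0 and g(1) = -0.141 < 0.
Newton iteration, V/F⁰ = 0.66:
  V/F = 0.660: g = 0.0523, g' = -0.430 → V/F = 0.782
  V/F = 0.782: g = -0.0027, g' = -0.484 → V/F = 0.776
Converged at V/F = 0.776.
Compositions from xᵢ = zᵢ/(1+V/F(Kᵢ−1)), yᵢ = Kᵢxᵢ:
  THF: x = 0.036, y = 0.112
  carbon tetrachloride: x = 0.171, y = 0.370
  toluene: x = 0.398, y = 0.340
  n-octane: x = 0.213, y = 0.133
  n-nonane: x = 0.182, y = 0.045

x_carbon tetrachloride = 0.171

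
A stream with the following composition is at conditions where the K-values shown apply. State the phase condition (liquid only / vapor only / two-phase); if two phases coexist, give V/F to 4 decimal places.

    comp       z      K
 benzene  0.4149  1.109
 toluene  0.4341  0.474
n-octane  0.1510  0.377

ΣzᵢKᵢ = 0.7228; Σzᵢ/Kᵢ = 1.6905.
Since ΣzᵢKᵢ < 1 the mixture is below its bubble point — single liquid phase.

liquid only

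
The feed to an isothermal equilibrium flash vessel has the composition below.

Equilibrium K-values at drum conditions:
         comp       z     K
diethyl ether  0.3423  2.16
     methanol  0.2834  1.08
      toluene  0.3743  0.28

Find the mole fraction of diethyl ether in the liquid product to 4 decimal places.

x_diethyl ether = 0.2648

Rachford–Rice: g(β) = Σ zᵢ(Kᵢ−1)/(1+β(Kᵢ−1)) = 0.
Check two-phase: ΣzᵢKᵢ = 1.1502 > 1 and Σzᵢ/Kᵢ = 1.7577 > 1, so g(0) = 0.1502 > 0 and g(1) = -0.7577 < 0.
Newton iteration, β⁰ = 0.5:
  β = 0.5000: g = -0.14798, g' = -0.6599 → β = 0.2758
  β = 0.2758: g = -0.01324, g' = -0.5682 → β = 0.2525
  β = 0.2525: g = -0.00002, g' = -0.5671 → β = 0.2524
Converged at β = 0.2524.
Compositions from xᵢ = zᵢ/(1+β(Kᵢ−1)), yᵢ = Kᵢxᵢ:
  diethyl ether: x = 0.2648, y = 0.5719
  methanol: x = 0.2778, y = 0.3000
  toluene: x = 0.4574, y = 0.1281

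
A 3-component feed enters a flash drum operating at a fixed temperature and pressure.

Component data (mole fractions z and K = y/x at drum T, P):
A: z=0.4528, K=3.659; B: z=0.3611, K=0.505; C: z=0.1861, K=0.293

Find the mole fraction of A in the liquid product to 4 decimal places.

Newton iteration, ψ⁰ = 0.44:
  ψ = 0.4400: g = 0.13535, g' = -1.0205 → ψ = 0.5726
  ψ = 0.5726: g = 0.00675, g' = -0.9380 → ψ = 0.5798
Converged at ψ = 0.5798.
Compositions from xᵢ = zᵢ/(1+ψ(Kᵢ−1)), yᵢ = Kᵢxᵢ:
  A: x = 0.1781, y = 0.6518
  B: x = 0.5065, y = 0.2558
  C: x = 0.3154, y = 0.0924

x_A = 0.1781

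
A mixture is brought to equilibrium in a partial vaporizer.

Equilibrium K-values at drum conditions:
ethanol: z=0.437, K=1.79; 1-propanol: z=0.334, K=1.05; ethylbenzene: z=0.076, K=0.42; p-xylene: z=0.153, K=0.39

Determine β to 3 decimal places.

Material balance + equilibrium reduce to Σ zᵢ(Kᵢ−1)/(1+β(Kᵢ−1)) = 0.
Feasibility: ΣzᵢKᵢ = 1.225, Σzᵢ/Kᵢ = 1.135 — both > 1, two phases present.
Newton–Raphson from β = 0.5:
  β = 0.500: g = 0.0674, g' = -0.310 → β = 0.718
  β = 0.718: g = -0.0051, g' = -0.367 → β = 0.704
Converged at β = 0.704.

β = 0.704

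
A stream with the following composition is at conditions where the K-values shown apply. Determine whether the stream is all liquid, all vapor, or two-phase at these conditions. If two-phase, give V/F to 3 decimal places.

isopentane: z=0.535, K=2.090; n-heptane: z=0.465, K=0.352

two-phase, V/F = 0.399

ΣzᵢKᵢ = 1.282; Σzᵢ/Kᵢ = 1.577.
Both exceed 1, so a two-phase solution exists.
Let ψ = V/F and solve Σ zᵢ(Kᵢ−1)/(1+ψ(Kᵢ−1)) = 0.
Iterate (Newton) starting at ψ = 0.4:
  ψ = 0.400: g = -0.0007, g' = -0.664 → ψ = 0.399
Converged at ψ = 0.399.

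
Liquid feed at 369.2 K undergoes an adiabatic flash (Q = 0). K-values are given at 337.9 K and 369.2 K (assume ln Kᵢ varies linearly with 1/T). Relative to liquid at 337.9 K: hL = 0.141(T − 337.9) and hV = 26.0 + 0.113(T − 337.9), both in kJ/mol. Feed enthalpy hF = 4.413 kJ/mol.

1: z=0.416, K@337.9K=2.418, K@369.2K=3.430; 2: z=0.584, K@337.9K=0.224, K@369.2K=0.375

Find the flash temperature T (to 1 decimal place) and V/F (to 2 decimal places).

Adiabatic flash: solve Rachford–Rice at each trial T, then check hF = ψ·hV(T) + (1−ψ)·hL(T).
  T = 337.9 K: K = (2.418, 0.224), RR gives ψ = 0.124, H_out = 3.230 kJ/mol
  T = 369.2 K: K = (3.430, 0.375), RR gives ψ = 0.425, H_out = 15.098 kJ/mol
  T = 353.5 K: K = (2.901, 0.293), RR gives ψ = 0.281, H_out = 9.384 kJ/mol
  T = 345.7 K: K = (2.654, 0.257), RR gives ψ = 0.207, H_out = 6.429 kJ/mol
  T = 341.8 K: K = (2.534, 0.240), RR gives ψ = 0.167, H_out = 4.870 kJ/mol
  T = 339.9 K: K = (2.477, 0.232), RR gives ψ = 0.146, H_out = 4.082 kJ/mol
Linear interpolation between T = 339.9 (H_out = 4.082) and T = 341.8 (H_out = 4.870) on hF = 4.413 gives T ≈ 340.7 K, at which ψ = 0.16.

T = 340.7 K, V/F = 0.16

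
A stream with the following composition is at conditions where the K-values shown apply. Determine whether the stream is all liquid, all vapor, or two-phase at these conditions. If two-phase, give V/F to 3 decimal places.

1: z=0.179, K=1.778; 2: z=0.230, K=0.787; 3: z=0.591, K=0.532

all liquid

ΣzᵢKᵢ = 0.814; Σzᵢ/Kᵢ = 1.504.
Since ΣzᵢKᵢ < 1 the mixture is below its bubble point — single liquid phase.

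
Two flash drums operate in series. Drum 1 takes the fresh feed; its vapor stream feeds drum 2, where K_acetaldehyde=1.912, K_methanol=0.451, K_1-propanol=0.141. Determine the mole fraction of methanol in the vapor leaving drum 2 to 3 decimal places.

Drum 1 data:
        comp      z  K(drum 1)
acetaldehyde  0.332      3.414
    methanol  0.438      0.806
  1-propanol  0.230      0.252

y_methanol (drum 2) = 0.213

Drum 1:
Newton iteration, ψ₁⁰ = 0.5:
  ψ₁ = 0.500: g = -0.0058, g' = -0.746 → ψ₁ = 0.492
Converged at ψ₁ = 0.492.
Drum-1 compositions:
  acetaldehyde: x = 0.152, y = 0.518
  methanol: x = 0.484, y = 0.390
  1-propanol: x = 0.364, y = 0.092
Drum-2 feed = drum-1 vapor: z₂ = (0.5180, 0.3903, 0.0917).
Drum 2:
Rachford–Rice: g(ψ₂) = Σ zᵢ(Kᵢ−1)/(1+ψ₂(Kᵢ−1)) = 0.
g(0) = ΣzᵢKᵢ − 1 = 0.179 and g(1) = 1 − Σzᵢ/Kᵢ = -0.787, so a root lies in (0, 1).
Iterate (Newton) starting at ψ₂ = 0.5:
  ψ₂ = 0.500: g = -0.1090, g' = -0.635 → ψ₂ = 0.328
  ψ₂ = 0.328: g = -0.0076, g' = -0.561 → ψ₂ = 0.315
Converged at ψ₂ = 0.315.
  acetaldehyde: x = 0.402, y = 0.769
  methanol: x = 0.472, y = 0.213
  1-propanol: x = 0.126, y = 0.018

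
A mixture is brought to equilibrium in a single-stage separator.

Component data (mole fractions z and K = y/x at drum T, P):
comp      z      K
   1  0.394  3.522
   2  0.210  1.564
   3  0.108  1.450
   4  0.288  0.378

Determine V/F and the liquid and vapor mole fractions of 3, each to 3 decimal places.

V/F = 0.912, x_3 = 0.077, y_3 = 0.111

Material balance + equilibrium reduce to Σ zᵢ(Kᵢ−1)/(1+V/F(Kᵢ−1)) = 0.
g(0) = ΣzᵢKᵢ − 1 = 0.982 and g(1) = 1 − Σzᵢ/Kᵢ = -0.083, so a root lies in (0, 1).
Iterate (Newton) starting at V/F = 0.5:
  V/F = 0.500: g = 0.3115, g' = -0.780 → V/F = 0.899
  V/F = 0.899: g = 0.0107, g' = -0.849 → V/F = 0.912
Converged at V/F = 0.912.
Compositions from xᵢ = zᵢ/(1+V/F(Kᵢ−1)), yᵢ = Kᵢxᵢ:
  1: x = 0.119, y = 0.421
  2: x = 0.139, y = 0.217
  3: x = 0.077, y = 0.111
  4: x = 0.665, y = 0.251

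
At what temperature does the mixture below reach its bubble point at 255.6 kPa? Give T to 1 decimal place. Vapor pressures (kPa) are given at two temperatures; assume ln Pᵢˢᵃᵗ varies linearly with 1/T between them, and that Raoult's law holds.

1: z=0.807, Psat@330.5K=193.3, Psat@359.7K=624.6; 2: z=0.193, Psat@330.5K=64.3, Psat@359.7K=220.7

T = 340.3 K

Bubble-point temperature: ΣzᵢPᵢˢᵃᵗ(T) = P. Interpolate ln Pᵢˢᵃᵗ = aᵢ + bᵢ/T.
  T = 330.5 K: ΣzᵢPᵢˢᵃᵗ = 168.40 kPa
  T = 359.7 K: ΣzᵢPᵢˢᵃᵗ = 546.65 kPa
  T = 345.1 K: ΣzᵢPᵢˢᵃᵗ = 311.05 kPa
  T = 337.8 K: ΣzᵢPᵢˢᵃᵗ = 230.39 kPa
  T = 341.5 K: ΣzᵢPᵢˢᵃᵗ = 268.68 kPa
  T = 339.6 K: ΣzᵢPᵢˢᵃᵗ = 248.39 kPa
Interpolating between 339.6 K and 341.5 K gives T ≈ 340.3 K.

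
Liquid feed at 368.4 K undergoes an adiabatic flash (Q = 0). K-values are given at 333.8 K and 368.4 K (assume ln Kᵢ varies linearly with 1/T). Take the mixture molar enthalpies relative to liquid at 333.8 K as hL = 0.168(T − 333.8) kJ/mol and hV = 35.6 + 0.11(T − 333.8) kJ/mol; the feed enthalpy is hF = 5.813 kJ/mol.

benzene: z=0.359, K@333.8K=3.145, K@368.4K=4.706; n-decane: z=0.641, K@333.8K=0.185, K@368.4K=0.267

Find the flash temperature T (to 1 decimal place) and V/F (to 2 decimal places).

Adiabatic flash: solve Rachford–Rice at each trial T, then check hF = ψ·hV(T) + (1−ψ)·hL(T).
  T = 333.8 K: K = (3.145, 0.185), RR gives ψ = 0.142, H_out = 5.043 kJ/mol
  T = 368.4 K: K = (4.706, 0.267), RR gives ψ = 0.317, H_out = 16.455 kJ/mol
  T = 351.1 K: K = (3.886, 0.224), RR gives ψ = 0.241, H_out = 11.232 kJ/mol
  T = 342.5 K: K = (3.507, 0.204), RR gives ψ = 0.196, H_out = 8.323 kJ/mol
  T = 338.1 K: K = (3.321, 0.194), RR gives ψ = 0.170, H_out = 6.715 kJ/mol
  T = 336.0 K: K = (3.235, 0.190), RR gives ψ = 0.156, H_out = 5.912 kJ/mol
Linear interpolation between T = 333.8 (H_out = 5.043) and T = 336.0 (H_out = 5.912) on hF = 5.813 gives T ≈ 335.7 K, at which ψ = 0.15.

T = 335.7 K, V/F = 0.15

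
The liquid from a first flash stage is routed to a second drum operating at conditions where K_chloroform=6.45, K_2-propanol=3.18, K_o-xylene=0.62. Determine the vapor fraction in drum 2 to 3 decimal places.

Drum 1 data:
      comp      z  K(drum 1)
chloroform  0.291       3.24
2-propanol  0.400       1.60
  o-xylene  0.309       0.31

V/F (drum 2) = 0.810

Drum 1:
Iterate (Newton) starting at ψ₁ = 0.37:
  ψ₁ = 0.370: g = 0.2665, g' = -0.798 → ψ₁ = 0.704
  ψ₁ = 0.704: g = 0.0072, g' = -0.847 → ψ₁ = 0.712
Converged at ψ₁ = 0.712.
Drum-1 compositions:
  chloroform: x = 0.112, y = 0.363
  2-propanol: x = 0.280, y = 0.448
  o-xylene: x = 0.608, y = 0.188
Drum-2 feed = drum-1 liquid: z₂ = (0.1121, 0.2802, 0.6077).
Drum 2:
Let ψ₂ = V/F and solve Σ zᵢ(Kᵢ−1)/(1+ψ₂(Kᵢ−1)) = 0.
g(0) = ΣzᵢKᵢ − 1 = 0.991 and g(1) = 1 − Σzᵢ/Kᵢ = -0.086, so a root lies in (0, 1).
Iterate (Newton) starting at ψ₂ = 0.5:
  ψ₂ = 0.500: g = 0.1713, g' = -0.679 → ψ₂ = 0.752
  ψ₂ = 0.752: g = 0.0278, g' = -0.491 → ψ₂ = 0.809
  ψ₂ = 0.809: g = 0.0006, g' = -0.471 → ψ₂ = 0.810
Converged at ψ₂ = 0.810.
  chloroform: x = 0.021, y = 0.134
  2-propanol: x = 0.101, y = 0.322
  o-xylene: x = 0.878, y = 0.544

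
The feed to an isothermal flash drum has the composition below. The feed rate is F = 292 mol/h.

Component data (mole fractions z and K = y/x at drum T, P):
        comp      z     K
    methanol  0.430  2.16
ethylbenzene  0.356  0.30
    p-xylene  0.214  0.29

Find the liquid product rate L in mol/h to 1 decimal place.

Rachford–Rice: g(β) = Σ zᵢ(Kᵢ−1)/(1+β(Kᵢ−1)) = 0.
g(0) = ΣzᵢKᵢ − 1 = 0.098 and g(1) = 1 − Σzᵢ/Kᵢ = -1.124, so a root lies in (0, 1).
Iterate (Newton) starting at β = 0.5:
  β = 0.500: g = -0.3033, g' = -0.904 → β = 0.165
  β = 0.165: g = -0.0348, g' = -0.769 → β = 0.119
  β = 0.119: g = 0.0003, g' = -0.783 → β = 0.120
Converged at β = 0.120.
Then V = β·F = 0.1196·292 = 34.9 mol/h and L = F − V = 257.1 mol/h.

L = 257.1 mol/h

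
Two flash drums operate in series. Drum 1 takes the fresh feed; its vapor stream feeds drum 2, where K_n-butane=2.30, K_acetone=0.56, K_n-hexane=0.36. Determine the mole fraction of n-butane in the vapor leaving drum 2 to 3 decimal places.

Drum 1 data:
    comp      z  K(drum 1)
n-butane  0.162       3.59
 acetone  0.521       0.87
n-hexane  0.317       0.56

Drum 1:
Let ψ₁ = V/F and solve Σ zᵢ(Kᵢ−1)/(1+ψ₁(Kᵢ−1)) = 0.
Feasibility: ΣzᵢKᵢ = 1.212, Σzᵢ/Kᵢ = 1.210 — both > 1, two phases present.
Newton iteration, ψ₁⁰ = 0.5:
  ψ₁ = 0.500: g = -0.0684, g' = -0.317 → ψ₁ = 0.284
  ψ₁ = 0.284: g = 0.0119, g' = -0.450 → ψ₁ = 0.311
  ψ₁ = 0.311: g = 0.0003, g' = -0.426 → ψ₁ = 0.312
Converged at ψ₁ = 0.312.
Drum-1 compositions:
  n-butane: x = 0.090, y = 0.322
  acetone: x = 0.543, y = 0.472
  n-hexane: x = 0.367, y = 0.206
Drum-2 feed = drum-1 vapor: z₂ = (0.3219, 0.4724, 0.2057).
Drum 2:
Newton–Raphson from ψ₂ = 0.48:
  ψ₂ = 0.480: g = -0.1959, g' = -0.529 → ψ₂ = 0.110
  ψ₂ = 0.110: g = 0.0063, g' = -0.615 → ψ₂ = 0.120
Converged at ψ₂ = 0.120.
  n-butane: x = 0.278, y = 0.641
  acetone: x = 0.499, y = 0.279
  n-hexane: x = 0.223, y = 0.080

y_n-butane (drum 2) = 0.641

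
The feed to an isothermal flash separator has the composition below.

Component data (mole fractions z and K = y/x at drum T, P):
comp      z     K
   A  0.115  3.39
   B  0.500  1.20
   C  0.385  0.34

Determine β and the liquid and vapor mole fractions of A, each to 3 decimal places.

Newton–Raphson from β = 0.41:
  β = 0.410: g = -0.1171, g' = -0.500 → β = 0.176
  β = 0.176: g = 0.0027, g' = -0.559 → β = 0.181
Converged at β = 0.181.
Compositions from xᵢ = zᵢ/(1+β(Kᵢ−1)), yᵢ = Kᵢxᵢ:
  A: x = 0.080, y = 0.272
  B: x = 0.483, y = 0.579
  C: x = 0.437, y = 0.149

β = 0.181, x_A = 0.080, y_A = 0.272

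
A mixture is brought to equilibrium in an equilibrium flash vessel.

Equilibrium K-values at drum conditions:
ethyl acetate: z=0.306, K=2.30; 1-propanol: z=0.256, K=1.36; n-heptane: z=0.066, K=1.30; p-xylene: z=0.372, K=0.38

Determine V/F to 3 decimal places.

V/F = 0.504

Material balance + equilibrium reduce to Σ zᵢ(Kᵢ−1)/(1+V/F(Kᵢ−1)) = 0.
g(0) = ΣzᵢKᵢ − 1 = 0.279 and g(1) = 1 − Σzᵢ/Kᵢ = -0.351, so a root lies in (0, 1).
Newton–Raphson from V/F = 0.5:
  V/F = 0.500: g = 0.0021, g' = -0.519 → V/F = 0.504
Converged at V/F = 0.504.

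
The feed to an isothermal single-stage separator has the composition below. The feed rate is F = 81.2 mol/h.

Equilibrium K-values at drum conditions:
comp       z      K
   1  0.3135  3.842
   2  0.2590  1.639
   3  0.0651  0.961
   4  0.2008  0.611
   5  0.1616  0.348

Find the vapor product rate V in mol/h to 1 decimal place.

Newton iteration, β⁰ = 0.5:
  β = 0.5000: g = 0.23756, g' = -0.6909 → β = 0.8438
  β = 0.8438: g = 0.01658, g' = -0.6709 → β = 0.8685
  β = 0.8685: g = -0.00021, g' = -0.6888 → β = 0.8682
Converged at β = 0.8682.
Then V = β·F = 0.8682·81.2 = 70.5 mol/h and L = F − V = 10.7 mol/h.

V = 70.5 mol/h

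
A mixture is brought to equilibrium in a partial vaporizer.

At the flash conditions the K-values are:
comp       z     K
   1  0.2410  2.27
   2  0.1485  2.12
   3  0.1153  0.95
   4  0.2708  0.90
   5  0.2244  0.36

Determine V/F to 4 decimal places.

V/F = 0.6120

Rachford–Rice: g(V/F) = Σ zᵢ(Kᵢ−1)/(1+V/F(Kᵢ−1)) = 0.
g(0) = ΣzᵢKᵢ − 1 = 0.2959 and g(1) = 1 − Σzᵢ/Kᵢ = -0.2218, so a root lies in (0, 1).
Newton iteration, V/F⁰ = 0.5:
  V/F = 0.5000: g = 0.04820, g' = -0.4240 → V/F = 0.6137
  V/F = 0.6137: g = -0.00071, g' = -0.4408 → V/F = 0.6120
Converged at V/F = 0.6120.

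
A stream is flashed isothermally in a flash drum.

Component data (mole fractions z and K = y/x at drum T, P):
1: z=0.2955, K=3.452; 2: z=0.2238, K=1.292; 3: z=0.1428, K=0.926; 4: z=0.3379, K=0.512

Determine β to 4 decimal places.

Newton–Raphson from β = 0.5:
  β = 0.5000: g = 0.15344, g' = -0.5147 → β = 0.7981
  β = 0.7981: g = 0.01672, g' = -0.4325 → β = 0.8368
  β = 0.8368: g = -0.00002, g' = -0.4338 → β = 0.8367
Converged at β = 0.8367.

β = 0.8367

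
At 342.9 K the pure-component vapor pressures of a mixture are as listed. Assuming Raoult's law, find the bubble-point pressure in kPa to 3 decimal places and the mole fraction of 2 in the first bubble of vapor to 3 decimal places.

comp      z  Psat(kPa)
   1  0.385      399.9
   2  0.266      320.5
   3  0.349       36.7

Pbub = 252.023 kPa, y_2 = 0.338

At the bubble point ψ → 0, so ΣzᵢKᵢ = 1 with Kᵢ = Pᵢˢᵃᵗ/P ⇒ P = ΣzᵢPᵢˢᵃᵗ.
P = 0.385·399.9 + 0.266·320.5 + 0.349·36.7 = 252.023 kPa
yᵢ = zᵢPᵢˢᵃᵗ/P ⇒ y_2 = 0.266·320.5/252.023 = 0.338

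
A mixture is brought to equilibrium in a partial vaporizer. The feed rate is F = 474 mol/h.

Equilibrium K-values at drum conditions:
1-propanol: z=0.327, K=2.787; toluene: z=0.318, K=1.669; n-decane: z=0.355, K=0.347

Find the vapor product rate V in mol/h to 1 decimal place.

Let ψ = V/F and solve Σ zᵢ(Kᵢ−1)/(1+ψ(Kᵢ−1)) = 0.
g(0) = ΣzᵢKᵢ − 1 = 0.565 and g(1) = 1 − Σzᵢ/Kᵢ = -0.331, so a root lies in (0, 1).
Newton iteration, ψ⁰ = 0.5:
  ψ = 0.500: g = 0.1238, g' = -0.705 → ψ = 0.676
  ψ = 0.676: g = -0.0036, g' = -0.767 → ψ = 0.671
Converged at ψ = 0.671.
Then V = ψ·F = 0.6709·474 = 318.0 mol/h and L = F − V = 156.0 mol/h.

V = 318.0 mol/h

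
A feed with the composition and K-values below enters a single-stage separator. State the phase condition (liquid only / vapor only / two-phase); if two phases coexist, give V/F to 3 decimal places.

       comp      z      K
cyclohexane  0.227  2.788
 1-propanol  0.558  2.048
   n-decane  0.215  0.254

ΣzᵢKᵢ = 1.830; Σzᵢ/Kᵢ = 1.200.
Both exceed 1, so a two-phase solution exists.
Material balance + equilibrium reduce to Σ zᵢ(Kᵢ−1)/(1+ψ(Kᵢ−1)) = 0.
Iterate (Newton) starting at ψ = 0.5:
  ψ = 0.500: g = 0.3422, g' = -0.771 → ψ = 0.944
  ψ = 0.944: g = -0.0975, g' = -1.624 → ψ = 0.884
  ψ = 0.884: g = -0.0103, g' = -1.306 → ψ = 0.876
Converged at ψ = 0.876.

two-phase, V/F = 0.876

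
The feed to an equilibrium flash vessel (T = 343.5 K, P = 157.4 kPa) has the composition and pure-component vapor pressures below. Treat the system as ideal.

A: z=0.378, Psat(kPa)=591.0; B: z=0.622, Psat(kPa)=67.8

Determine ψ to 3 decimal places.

Raoult's law: Kᵢ = Pᵢˢᵃᵗ/P = Pᵢˢᵃᵗ/157.4.
  K_A = 591.0/157.4 = 3.75476, K_B = 67.8/157.4 = 0.43075
Newton–Raphson from ψ = 0.45:
  ψ = 0.450: g = -0.0111, g' = -0.936 → ψ = 0.438
Converged at ψ = 0.438.

ψ = 0.438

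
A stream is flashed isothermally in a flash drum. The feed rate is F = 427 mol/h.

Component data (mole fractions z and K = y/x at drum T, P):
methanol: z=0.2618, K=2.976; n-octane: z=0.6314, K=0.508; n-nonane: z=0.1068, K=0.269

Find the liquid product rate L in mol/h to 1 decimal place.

Rachford–Rice: g(ψ) = Σ zᵢ(Kᵢ−1)/(1+ψ(Kᵢ−1)) = 0.
Check two-phase: ΣzᵢKᵢ = 1.1286 > 1 and Σzᵢ/Kᵢ = 1.7279 > 1, so g(0) = 0.1286 > 0 and g(1) = -0.7279 < 0.
Newton iteration, ψ⁰ = 0.45:
  ψ = 0.4500: g = -0.24150, g' = -0.6653 → ψ = 0.0870
  ψ = 0.0870: g = 0.03352, g' = -0.9762 → ψ = 0.1213
  ψ = 0.1213: g = 0.00123, g' = -0.9067 → ψ = 0.1227
Converged at ψ = 0.1227.
Then V = ψ·F = 0.1227·427 = 52.4 mol/h and L = F − V = 374.6 mol/h.

L = 374.6 mol/h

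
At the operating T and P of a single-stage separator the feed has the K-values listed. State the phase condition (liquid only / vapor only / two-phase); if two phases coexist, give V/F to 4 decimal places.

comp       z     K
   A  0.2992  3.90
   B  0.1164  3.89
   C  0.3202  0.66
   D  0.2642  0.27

ΣzᵢKᵢ = 1.9023; Σzᵢ/Kᵢ = 1.5703.
Both exceed 1, so a two-phase solution exists.
Rachford–Rice: g(ψ) = Σ zᵢ(Kᵢ−1)/(1+ψ(Kᵢ−1)) = 0.
Newton–Raphson from ψ = 0.5:
  ψ = 0.5000: g = 0.05685, g' = -0.9847 → ψ = 0.5577
  ψ = 0.5577: g = 0.00064, g' = -0.9667 → ψ = 0.5584
Converged at ψ = 0.5584.

two-phase, V/F = 0.5584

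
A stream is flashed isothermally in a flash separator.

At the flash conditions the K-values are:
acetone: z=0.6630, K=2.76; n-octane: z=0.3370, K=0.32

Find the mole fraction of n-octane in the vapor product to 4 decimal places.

Let ψ = V/F and solve Σ zᵢ(Kᵢ−1)/(1+ψ(Kᵢ−1)) = 0.
Feasibility: ΣzᵢKᵢ = 1.9377, Σzᵢ/Kᵢ = 1.2933 — both > 1, two phases present.
Iterate (Newton) starting at ψ = 0.47:
  ψ = 0.4700: g = 0.30181, g' = -0.9517 → ψ = 0.7871
  ψ = 0.7871: g = -0.00388, g' = -1.0824 → ψ = 0.7835
Converged at ψ = 0.7835.
Compositions from xᵢ = zᵢ/(1+ψ(Kᵢ−1)), yᵢ = Kᵢxᵢ:
  acetone: x = 0.2787, y = 0.7692
  n-octane: x = 0.7213, y = 0.2308

y_n-octane = 0.2308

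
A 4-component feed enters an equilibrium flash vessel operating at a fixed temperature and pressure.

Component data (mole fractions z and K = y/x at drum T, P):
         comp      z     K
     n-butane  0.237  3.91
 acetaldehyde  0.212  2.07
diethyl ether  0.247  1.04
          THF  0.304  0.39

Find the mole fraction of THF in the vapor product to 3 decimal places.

Material balance + equilibrium reduce to Σ zᵢ(Kᵢ−1)/(1+ψ(Kᵢ−1)) = 0.
Feasibility: ΣzᵢKᵢ = 1.741, Σzᵢ/Kᵢ = 1.180 — both > 1, two phases present.
Newton iteration, ψ⁰ = 0.38:
  ψ = 0.380: g = 0.2571, g' = -0.767 → ψ = 0.715
  ψ = 0.715: g = 0.0331, g' = -0.646 → ψ = 0.766
Converged at ψ = 0.766.
Compositions from xᵢ = zᵢ/(1+ψ(Kᵢ−1)), yᵢ = Kᵢxᵢ:
  n-butane: x = 0.073, y = 0.287
  acetaldehyde: x = 0.117, y = 0.241
  diethyl ether: x = 0.240, y = 0.249
  THF: x = 0.570, y = 0.222

y_THF = 0.222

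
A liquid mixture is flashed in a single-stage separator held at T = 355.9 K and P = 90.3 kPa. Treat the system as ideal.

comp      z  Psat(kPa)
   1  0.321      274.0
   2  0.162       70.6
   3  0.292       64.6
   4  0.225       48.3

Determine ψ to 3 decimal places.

Raoult's law: Kᵢ = Pᵢˢᵃᵗ/P = Pᵢˢᵃᵗ/90.3.
  K_1 = 274.0/90.3 = 3.03433, K_2 = 70.6/90.3 = 0.78184, K_3 = 64.6/90.3 = 0.71539, K_4 = 48.3/90.3 = 0.53488
Rachford–Rice: g(ψ) = Σ zᵢ(Kᵢ−1)/(1+ψ(Kᵢ−1)) = 0.
g(0) = ΣzᵢKᵢ − 1 = 0.430 and g(1) = 1 − Σzᵢ/Kᵢ = -0.142, so a root lies in (0, 1).
Iterate (Newton) starting at ψ = 0.5:
  ψ = 0.500: g = 0.0508, g' = -0.451 → ψ = 0.613
  ψ = 0.613: g = 0.0029, g' = -0.403 → ψ = 0.620
Converged at ψ = 0.620.

ψ = 0.620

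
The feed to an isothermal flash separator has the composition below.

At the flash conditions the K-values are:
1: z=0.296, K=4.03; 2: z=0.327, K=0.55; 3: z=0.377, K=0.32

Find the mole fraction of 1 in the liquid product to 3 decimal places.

Let ψ = V/F and solve Σ zᵢ(Kᵢ−1)/(1+ψ(Kᵢ−1)) = 0.
Check two-phase: ΣzᵢKᵢ = 1.493 > 1 and Σzᵢ/Kᵢ = 1.846 > 1, so g(0) = 0.493 > 0 and g(1) = -0.846 < 0.
Newton iteration, ψ⁰ = 0.59:
  ψ = 0.590: g = -0.3067, g' = -0.959 → ψ = 0.270
  ψ = 0.270: g = 0.0118, g' = -1.169 → ψ = 0.280
Converged at ψ = 0.280.
Compositions from xᵢ = zᵢ/(1+ψ(Kᵢ−1)), yᵢ = Kᵢxᵢ:
  1: x = 0.160, y = 0.645
  2: x = 0.374, y = 0.206
  3: x = 0.466, y = 0.149

x_1 = 0.160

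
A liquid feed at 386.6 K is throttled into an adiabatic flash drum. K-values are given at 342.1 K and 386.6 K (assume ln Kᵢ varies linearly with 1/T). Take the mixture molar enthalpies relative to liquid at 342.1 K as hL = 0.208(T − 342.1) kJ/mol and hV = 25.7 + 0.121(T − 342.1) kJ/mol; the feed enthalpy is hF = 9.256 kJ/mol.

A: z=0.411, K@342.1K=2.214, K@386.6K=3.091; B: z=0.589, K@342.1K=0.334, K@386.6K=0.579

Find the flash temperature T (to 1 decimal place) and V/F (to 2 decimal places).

T = 354.4 K, V/F = 0.27

Adiabatic flash: solve Rachford–Rice at each trial T, then check hF = ψ·hV(T) + (1−ψ)·hL(T).
  T = 342.1 K: K = (2.214, 0.334), RR gives ψ = 0.132, H_out = 3.391 kJ/mol
  T = 386.6 K: K = (3.091, 0.579), RR gives ψ = 0.695, H_out = 24.417 kJ/mol
  T = 364.4 K: K = (2.644, 0.447), RR gives ψ = 0.386, H_out = 13.799 kJ/mol
  T = 353.2 K: K = (2.425, 0.388), RR gives ψ = 0.258, H_out = 8.701 kJ/mol
  T = 358.8 K: K = (2.534, 0.417), RR gives ψ = 0.321, H_out = 11.262 kJ/mol
  T = 356.0 K: K = (2.479, 0.403), RR gives ψ = 0.290, H_out = 9.987 kJ/mol
  T = 354.6 K: K = (2.452, 0.395), RR gives ψ = 0.274, H_out = 9.346 kJ/mol
Linear interpolation between T = 353.2 (H_out = 8.701) and T = 354.6 (H_out = 9.346) on hF = 9.256 gives T ≈ 354.4 K, at which ψ = 0.27.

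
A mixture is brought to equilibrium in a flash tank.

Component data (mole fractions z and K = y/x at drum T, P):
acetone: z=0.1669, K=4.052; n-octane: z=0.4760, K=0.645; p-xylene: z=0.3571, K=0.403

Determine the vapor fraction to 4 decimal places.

Newton–Raphson from ψ = 0.61:
  ψ = 0.6100: g = -0.37298, g' = -0.6024 → ψ = 0.0000
  ψ = 0.0000: g = 0.12721, g' = -1.7419 → ψ = 0.0730
  ψ = 0.0730: g = 0.02015, g' = -1.2419 → ψ = 0.0893
  ψ = 0.0893: g = 0.00063, g' = -1.1662 → ψ = 0.0898
Converged at ψ = 0.0898.

ψ = 0.0898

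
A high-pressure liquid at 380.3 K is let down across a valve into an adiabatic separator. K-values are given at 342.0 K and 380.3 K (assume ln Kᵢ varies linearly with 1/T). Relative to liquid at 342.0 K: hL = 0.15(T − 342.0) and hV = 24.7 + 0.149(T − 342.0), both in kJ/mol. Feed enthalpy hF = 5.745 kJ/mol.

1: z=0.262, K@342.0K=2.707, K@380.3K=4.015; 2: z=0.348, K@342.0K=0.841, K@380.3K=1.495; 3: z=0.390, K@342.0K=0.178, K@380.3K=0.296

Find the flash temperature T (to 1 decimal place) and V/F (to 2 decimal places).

Adiabatic flash: solve Rachford–Rice at each trial T, then check hF = ψ·hV(T) + (1−ψ)·hL(T).
  T = 342.0 K: K = (2.707, 0.841, 0.178), RR gives ψ = 0.074, H_out = 1.821 kJ/mol
  T = 380.3 K: K = (4.015, 1.495, 0.296), RR gives ψ = 0.533, H_out = 18.885 kJ/mol
  T = 361.1 K: K = (3.330, 1.138, 0.233), RR gives ψ = 0.319, H_out = 10.729 kJ/mol
  T = 351.6 K: K = (3.012, 0.983, 0.204), RR gives ψ = 0.201, H_out = 6.404 kJ/mol
  T = 346.8 K: K = (2.858, 0.910, 0.191), RR gives ψ = 0.139, H_out = 4.143 kJ/mol
  T = 349.2 K: K = (2.935, 0.946, 0.198), RR gives ψ = 0.170, H_out = 5.280 kJ/mol
Linear interpolation between T = 349.2 (H_out = 5.280) and T = 351.6 (H_out = 6.404) on hF = 5.745 gives T ≈ 350.2 K, at which ψ = 0.18.

T = 350.2 K, V/F = 0.18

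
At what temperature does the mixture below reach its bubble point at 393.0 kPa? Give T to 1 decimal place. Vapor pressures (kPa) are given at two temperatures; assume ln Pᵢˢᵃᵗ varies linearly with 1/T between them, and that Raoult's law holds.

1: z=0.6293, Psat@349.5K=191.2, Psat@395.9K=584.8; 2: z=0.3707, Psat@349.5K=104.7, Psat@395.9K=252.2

Bubble-point temperature: ΣzᵢPᵢˢᵃᵗ(T) = P. Interpolate ln Pᵢˢᵃᵗ = aᵢ + bᵢ/T.
  T = 349.5 K: ΣzᵢPᵢˢᵃᵗ = 159.13 kPa
  T = 395.9 K: ΣzᵢPᵢˢᵃᵗ = 461.51 kPa
  T = 372.7 K: ΣzᵢPᵢˢᵃᵗ = 279.79 kPa
  T = 384.3 K: ΣzᵢPᵢˢᵃᵗ = 361.97 kPa
  T = 390.1 K: ΣzᵢPᵢˢᵃᵗ = 409.43 kPa
  T = 387.2 K: ΣzᵢPᵢˢᵃᵗ = 385.14 kPa
  T = 388.6 K: ΣzᵢPᵢˢᵃᵗ = 396.73 kPa
  T = 387.9 K: ΣzᵢPᵢˢᵃᵗ = 390.90 kPa
Interpolating between 387.9 K and 388.6 K gives T ≈ 388.2 K.

T = 388.2 K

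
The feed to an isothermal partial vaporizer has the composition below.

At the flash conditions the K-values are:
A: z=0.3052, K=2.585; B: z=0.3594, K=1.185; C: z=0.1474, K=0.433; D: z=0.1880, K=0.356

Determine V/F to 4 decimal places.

Rachford–Rice: g(V/F) = Σ zᵢ(Kᵢ−1)/(1+V/F(Kᵢ−1)) = 0.
Check two-phase: ΣzᵢKᵢ = 1.3456 > 1 and Σzᵢ/Kᵢ = 1.2899 > 1, so g(0) = 0.3456 > 0 and g(1) = -0.2899 < 0.
Newton–Raphson from V/F = 0.5:
  V/F = 0.5000: g = 0.03551, g' = -0.5109 → V/F = 0.5695
  V/F = 0.5695: g = -0.00024, g' = -0.5197 → V/F = 0.5691
Converged at V/F = 0.5691.

V/F = 0.5691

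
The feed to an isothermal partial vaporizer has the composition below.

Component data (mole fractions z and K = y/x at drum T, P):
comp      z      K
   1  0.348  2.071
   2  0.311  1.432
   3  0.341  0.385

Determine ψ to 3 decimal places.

ψ = 0.602

Material balance + equilibrium reduce to Σ zᵢ(Kᵢ−1)/(1+ψ(Kᵢ−1)) = 0.
Feasibility: ΣzᵢKᵢ = 1.297, Σzᵢ/Kᵢ = 1.271 — both > 1, two phases present.
Newton–Raphson from ψ = 0.5:
  ψ = 0.500: g = 0.0504, g' = -0.477 → ψ = 0.606
  ψ = 0.606: g = -0.0016, g' = -0.511 → ψ = 0.602
Converged at ψ = 0.602.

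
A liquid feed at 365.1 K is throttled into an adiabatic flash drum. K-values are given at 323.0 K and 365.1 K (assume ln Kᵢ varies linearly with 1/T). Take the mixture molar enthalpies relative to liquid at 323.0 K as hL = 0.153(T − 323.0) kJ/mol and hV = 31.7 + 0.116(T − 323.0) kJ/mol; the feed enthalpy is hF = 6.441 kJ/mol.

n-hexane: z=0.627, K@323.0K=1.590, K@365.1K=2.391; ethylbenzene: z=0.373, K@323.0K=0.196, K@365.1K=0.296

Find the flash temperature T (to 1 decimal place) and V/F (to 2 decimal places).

Adiabatic flash: solve Rachford–Rice at each trial T, then check hF = ψ·hV(T) + (1−ψ)·hL(T).
  T = 323.0 K: K = (1.590, 0.196), RR gives ψ = 0.148, H_out = 4.680 kJ/mol
  T = 365.1 K: K = (2.391, 0.296), RR gives ψ = 0.622, H_out = 25.204 kJ/mol
  T = 344.1 K: K = (1.975, 0.244), RR gives ψ = 0.447, H_out = 17.047 kJ/mol
  T = 333.6 K: K = (1.779, 0.220), RR gives ψ = 0.325, H_out = 11.788 kJ/mol
  T = 328.3 K: K = (1.683, 0.208), RR gives ψ = 0.246, H_out = 8.547 kJ/mol
  T = 325.6 K: K = (1.636, 0.202), RR gives ψ = 0.199, H_out = 6.672 kJ/mol
  T = 324.3 K: K = (1.613, 0.199), RR gives ψ = 0.174, H_out = 5.701 kJ/mol
Linear interpolation between T = 324.3 (H_out = 5.701) and T = 325.6 (H_out = 6.672) on hF = 6.441 gives T ≈ 325.3 K, at which ψ = 0.19.

T = 325.3 K, V/F = 0.19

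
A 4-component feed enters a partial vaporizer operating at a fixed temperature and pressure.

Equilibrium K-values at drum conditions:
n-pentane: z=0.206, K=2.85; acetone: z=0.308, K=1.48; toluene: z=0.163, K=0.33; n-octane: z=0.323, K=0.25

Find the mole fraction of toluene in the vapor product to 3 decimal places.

Let β = V/F and solve Σ zᵢ(Kᵢ−1)/(1+β(Kᵢ−1)) = 0.
Check two-phase: ΣzᵢKᵢ = 1.177 > 1 and Σzᵢ/Kᵢ = 2.066 > 1, so g(0) = 0.177 > 0 and g(1) = -1.066 < 0.
Newton–Raphson from β = 0.5:
  β = 0.500: g = -0.2346, g' = -0.867 → β = 0.229
  β = 0.229: g = -0.0209, g' = -0.772 → β = 0.202
Converged at β = 0.202.
Compositions from xᵢ = zᵢ/(1+β(Kᵢ−1)), yᵢ = Kᵢxᵢ:
  n-pentane: x = 0.150, y = 0.427
  acetone: x = 0.281, y = 0.415
  toluene: x = 0.189, y = 0.062
  n-octane: x = 0.381, y = 0.095

y_toluene = 0.062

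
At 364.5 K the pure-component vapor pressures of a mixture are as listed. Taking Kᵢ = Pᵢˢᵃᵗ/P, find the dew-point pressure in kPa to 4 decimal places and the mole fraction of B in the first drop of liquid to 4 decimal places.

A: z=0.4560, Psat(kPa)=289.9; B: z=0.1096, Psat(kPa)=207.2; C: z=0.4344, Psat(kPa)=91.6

Pdew = 146.1076 kPa, x_B = 0.0773

At the dew point ψ → 1, so Σzᵢ/Kᵢ = 1 with Kᵢ = Pᵢˢᵃᵗ/P ⇒ 1/P = Σzᵢ/Pᵢˢᵃᵗ.
1/P = 0.4560/289.9 + 0.1096/207.2 + 0.4344/91.6 = 0.0068443 ⇒ P = 146.1076 kPa
xᵢ = zᵢP/Pᵢˢᵃᵗ ⇒ x_B = 0.1096·146.1076/207.2 = 0.0773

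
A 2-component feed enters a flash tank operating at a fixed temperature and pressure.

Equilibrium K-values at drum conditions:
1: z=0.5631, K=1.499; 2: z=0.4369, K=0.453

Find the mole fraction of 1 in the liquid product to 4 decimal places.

x_1 = 0.5229

Rachford–Rice: g(ψ) = Σ zᵢ(Kᵢ−1)/(1+ψ(Kᵢ−1)) = 0.
g(0) = ΣzᵢKᵢ − 1 = 0.0420 and g(1) = 1 − Σzᵢ/Kᵢ = -0.3401, so a root lies in (0, 1).
Newton–Raphson from ψ = 0.5:
  ψ = 0.5000: g = -0.10407, g' = -0.3375 → ψ = 0.1916
  ψ = 0.1916: g = -0.01050, g' = -0.2799 → ψ = 0.1541
  ψ = 0.1541: g = -0.00006, g' = -0.2768 → ψ = 0.1539
Converged at ψ = 0.1539.
Compositions from xᵢ = zᵢ/(1+ψ(Kᵢ−1)), yᵢ = Kᵢxᵢ:
  1: x = 0.5229, y = 0.7839
  2: x = 0.4771, y = 0.2161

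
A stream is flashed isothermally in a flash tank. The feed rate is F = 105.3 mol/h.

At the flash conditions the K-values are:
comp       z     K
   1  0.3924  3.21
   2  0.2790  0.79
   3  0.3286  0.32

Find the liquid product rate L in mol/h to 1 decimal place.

L = 51.6 mol/h

Material balance + equilibrium reduce to Σ zᵢ(Kᵢ−1)/(1+ψ(Kᵢ−1)) = 0.
g(0) = ΣzᵢKᵢ − 1 = 0.5852 and g(1) = 1 − Σzᵢ/Kᵢ = -0.5023, so a root lies in (0, 1).
Newton–Raphson from ψ = 0.5:
  ψ = 0.5000: g = 0.00795, g' = -0.7967 → ψ = 0.5100
Converged at ψ = 0.5100.
Then V = ψ·F = 0.5100·105.3 = 53.7 mol/h and L = F − V = 51.6 mol/h.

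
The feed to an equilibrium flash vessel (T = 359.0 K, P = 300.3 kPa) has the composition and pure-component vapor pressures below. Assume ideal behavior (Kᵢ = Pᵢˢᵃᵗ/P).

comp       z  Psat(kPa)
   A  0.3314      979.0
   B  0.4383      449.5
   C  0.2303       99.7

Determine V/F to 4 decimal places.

V/F = 0.9130

Raoult's law: Kᵢ = Pᵢˢᵃᵗ/P = Pᵢˢᵃᵗ/300.3.
  K_A = 979.0/300.3 = 3.260073, K_B = 449.5/300.3 = 1.496836, K_C = 99.7/300.3 = 0.332001
Iterate (Newton) starting at V/F = 0.5:
  V/F = 0.5000: g = 0.29507, g' = -0.6742 → V/F = 0.9377
  V/F = 0.9377: g = -0.02305, g' = -0.9604 → V/F = 0.9137
  V/F = 0.9137: g = -0.00064, g' = -0.9081 → V/F = 0.9130
Converged at V/F = 0.9130.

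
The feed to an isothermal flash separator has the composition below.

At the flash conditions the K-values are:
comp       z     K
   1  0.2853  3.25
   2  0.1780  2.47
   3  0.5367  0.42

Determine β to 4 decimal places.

β = 0.5180

Rachford–Rice: g(β) = Σ zᵢ(Kᵢ−1)/(1+β(Kᵢ−1)) = 0.
Feasibility: ΣzᵢKᵢ = 1.5923, Σzᵢ/Kᵢ = 1.4377 — both > 1, two phases present.
Iterate (Newton) starting at β = 0.63:
  β = 0.6300: g = -0.08914, g' = -0.7991 → β = 0.5185
  β = 0.5185: g = -0.00036, g' = -0.8008 → β = 0.5180
Converged at β = 0.5180.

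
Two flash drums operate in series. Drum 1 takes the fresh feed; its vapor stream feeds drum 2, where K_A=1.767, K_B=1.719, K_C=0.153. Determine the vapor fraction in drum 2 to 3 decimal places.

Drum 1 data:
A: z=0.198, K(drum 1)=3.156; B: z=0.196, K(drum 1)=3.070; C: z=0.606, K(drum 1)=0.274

V/F (drum 2) = 0.665

Drum 1:
Rachford–Rice: g(ψ₁) = Σ zᵢ(Kᵢ−1)/(1+ψ₁(Kᵢ−1)) = 0.
Check two-phase: ΣzᵢKᵢ = 1.393 > 1 and Σzᵢ/Kᵢ = 2.338 > 1, so g(0) = 0.393 > 0 and g(1) = -1.338 < 0.
Newton–Raphson from ψ₁ = 0.5:
  ψ₁ = 0.500: g = -0.2859, g' = -1.203 → ψ₁ = 0.262
  ψ₁ = 0.262: g = -0.0079, g' = -1.216 → ψ₁ = 0.256
Converged at ψ₁ = 0.256.
Drum-1 compositions:
  A: x = 0.128, y = 0.403
  B: x = 0.128, y = 0.393
  C: x = 0.744, y = 0.204
Drum-2 feed = drum-1 vapor: z₂ = (0.4027, 0.3934, 0.2039).
Drum 2:
Let ψ₂ = V/F and solve Σ zᵢ(Kᵢ−1)/(1+ψ₂(Kᵢ−1)) = 0.
Feasibility: ΣzᵢKᵢ = 1.419, Σzᵢ/Kᵢ = 1.790 — both > 1, two phases present.
Iterate (Newton) starting at ψ₂ = 0.49:
  ψ₂ = 0.490: g = 0.1384, g' = -0.664 → ψ₂ = 0.698
  ψ₂ = 0.698: g = -0.0335, g' = -1.068 → ψ₂ = 0.667
  ψ₂ = 0.667: g = -0.0016, g' = -0.970 → ψ₂ = 0.665
Converged at ψ₂ = 0.665.
  A: x = 0.267, y = 0.471
  B: x = 0.266, y = 0.457
  C: x = 0.467, y = 0.071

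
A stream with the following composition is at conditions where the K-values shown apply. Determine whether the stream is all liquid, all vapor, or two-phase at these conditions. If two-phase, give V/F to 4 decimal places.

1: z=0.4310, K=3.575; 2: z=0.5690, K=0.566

ΣzᵢKᵢ = 1.8629; Σzᵢ/Kᵢ = 1.1259.
Both exceed 1, so a two-phase solution exists.
Rachford–Rice: g(ψ) = Σ zᵢ(Kᵢ−1)/(1+ψ(Kᵢ−1)) = 0.
Binary case is linear: z₁(K₁−1)(1+ψ(K₂−1)) + z₂(K₂−1)(1+ψ(K₁−1)) = 0
⇒ ψ = [z₁(K₁−1)+z₂(K₂−1)] / [−(K₁−1)(K₂−1)] = 0.86288/1.11755 = 0.7721

two-phase, V/F = 0.7721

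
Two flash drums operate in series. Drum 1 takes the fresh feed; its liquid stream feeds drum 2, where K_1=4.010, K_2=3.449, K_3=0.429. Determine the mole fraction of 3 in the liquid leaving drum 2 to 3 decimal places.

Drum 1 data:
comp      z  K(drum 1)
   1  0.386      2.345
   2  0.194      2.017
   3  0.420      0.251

x_3 (drum 2) = 0.830

Drum 1:
Rachford–Rice: g(ψ₁) = Σ zᵢ(Kᵢ−1)/(1+ψ₁(Kᵢ−1)) = 0.
Feasibility: ΣzᵢKᵢ = 1.402, Σzᵢ/Kᵢ = 1.934 — both > 1, two phases present.
Newton–Raphson from ψ₁ = 0.5:
  ψ₁ = 0.500: g = -0.0617, g' = -0.940 → ψ₁ = 0.434
  ψ₁ = 0.434: g = -0.0017, g' = -0.892 → ψ₁ = 0.432
Converged at ψ₁ = 0.432.
Drum-1 compositions:
  1: x = 0.244, y = 0.572
  2: x = 0.135, y = 0.272
  3: x = 0.621, y = 0.156
Drum-2 feed = drum-1 liquid: z₂ = (0.2441, 0.1347, 0.6212).
Drum 2:
Let ψ₂ = V/F and solve Σ zᵢ(Kᵢ−1)/(1+ψ₂(Kᵢ−1)) = 0.
Feasibility: ΣzᵢKᵢ = 1.710, Σzᵢ/Kᵢ = 1.548 — both > 1, two phases present.
Iterate (Newton) starting at ψ₂ = 0.5:
  ψ₂ = 0.500: g = -0.0548, g' = -0.912 → ψ₂ = 0.440
  ψ₂ = 0.440: g = 0.0013, g' = -0.958 → ψ₂ = 0.441
Converged at ψ₂ = 0.441.
  1: x = 0.105, y = 0.420
  2: x = 0.065, y = 0.223
  3: x = 0.830, y = 0.356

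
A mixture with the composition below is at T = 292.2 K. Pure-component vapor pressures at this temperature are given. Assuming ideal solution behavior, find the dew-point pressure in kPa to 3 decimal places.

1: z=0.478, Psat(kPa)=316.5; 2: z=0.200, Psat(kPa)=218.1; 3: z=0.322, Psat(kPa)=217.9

At the dew point ψ → 1, so Σzᵢ/Kᵢ = 1 with Kᵢ = Pᵢˢᵃᵗ/P ⇒ 1/P = Σzᵢ/Pᵢˢᵃᵗ.
1/P = 0.478/316.5 + 0.200/218.1 + 0.322/217.9 = 0.003905 ⇒ P = 256.081 kPa

Pdew = 256.081 kPa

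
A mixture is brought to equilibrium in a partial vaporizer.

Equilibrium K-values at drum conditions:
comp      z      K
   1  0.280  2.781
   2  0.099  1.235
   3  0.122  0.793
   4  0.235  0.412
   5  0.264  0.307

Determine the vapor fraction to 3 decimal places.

ψ = 0.193

Let ψ = V/F and solve Σ zᵢ(Kᵢ−1)/(1+ψ(Kᵢ−1)) = 0.
Feasibility: ΣzᵢKᵢ = 1.176, Σzᵢ/Kᵢ = 1.765 — both > 1, two phases present.
Iterate (Newton) starting at ψ = 0.36:
  ψ = 0.360: g = -0.1210, g' = -0.696 → ψ = 0.186
  ψ = 0.186: g = 0.0053, g' = -0.781 → ψ = 0.193
Converged at ψ = 0.193.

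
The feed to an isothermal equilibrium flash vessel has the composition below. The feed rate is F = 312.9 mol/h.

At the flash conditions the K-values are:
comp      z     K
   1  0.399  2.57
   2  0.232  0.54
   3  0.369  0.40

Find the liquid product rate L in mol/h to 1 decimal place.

L = 204.8 mol/h

Rachford–Rice: g(β) = Σ zᵢ(Kᵢ−1)/(1+β(Kᵢ−1)) = 0.
Check two-phase: ΣzᵢKᵢ = 1.298 > 1 and Σzᵢ/Kᵢ = 1.507 > 1, so g(0) = 0.298 > 0 and g(1) = -0.507 < 0.
Newton–Raphson from β = 0.5:
  β = 0.500: g = -0.1039, g' = -0.663 → β = 0.343
  β = 0.343: g = 0.0016, g' = -0.695 → β = 0.345
Converged at β = 0.345.
Then V = β·F = 0.3454·312.9 = 108.1 mol/h and L = F − V = 204.8 mol/h.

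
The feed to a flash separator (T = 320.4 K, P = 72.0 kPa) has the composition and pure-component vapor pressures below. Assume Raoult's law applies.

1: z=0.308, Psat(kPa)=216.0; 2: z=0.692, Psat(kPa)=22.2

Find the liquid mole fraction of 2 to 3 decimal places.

x_2 = 0.743

Raoult's law: Kᵢ = Pᵢˢᵃᵗ/P = Pᵢˢᵃᵗ/72.0.
  K_1 = 216.0/72.0 = 3.00000, K_2 = 22.2/72.0 = 0.30833
Binary case is linear: z₁(K₁−1)(1+V/F(K₂−1)) + z₂(K₂−1)(1+V/F(K₁−1)) = 0
⇒ V/F = [z₁(K₁−1)+z₂(K₂−1)] / [−(K₁−1)(K₂−1)] = 0.1374/1.3833 = 0.099
Compositions from xᵢ = zᵢ/(1+V/F(Kᵢ−1)), yᵢ = Kᵢxᵢ:
  1: x = 0.257, y = 0.771
  2: x = 0.743, y = 0.229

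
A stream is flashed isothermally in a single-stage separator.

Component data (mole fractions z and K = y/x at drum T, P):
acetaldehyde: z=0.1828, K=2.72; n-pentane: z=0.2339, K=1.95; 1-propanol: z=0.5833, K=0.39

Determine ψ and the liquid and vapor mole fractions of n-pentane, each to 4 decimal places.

ψ = 0.2213, x_n-pentane = 0.1933, y_n-pentane = 0.3769

Rachford–Rice: g(ψ) = Σ zᵢ(Kᵢ−1)/(1+ψ(Kᵢ−1)) = 0.
Feasibility: ΣzᵢKᵢ = 1.1808, Σzᵢ/Kᵢ = 1.6828 — both > 1, two phases present.
Newton–Raphson from ψ = 0.5:
  ψ = 0.5000: g = -0.19227, g' = -0.7027 → ψ = 0.2264
  ψ = 0.2264: g = -0.00364, g' = -0.7153 → ψ = 0.2213
Converged at ψ = 0.2213.
Compositions from xᵢ = zᵢ/(1+ψ(Kᵢ−1)), yᵢ = Kᵢxᵢ:
  acetaldehyde: x = 0.1324, y = 0.3601
  n-pentane: x = 0.1933, y = 0.3769
  1-propanol: x = 0.6743, y = 0.2630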